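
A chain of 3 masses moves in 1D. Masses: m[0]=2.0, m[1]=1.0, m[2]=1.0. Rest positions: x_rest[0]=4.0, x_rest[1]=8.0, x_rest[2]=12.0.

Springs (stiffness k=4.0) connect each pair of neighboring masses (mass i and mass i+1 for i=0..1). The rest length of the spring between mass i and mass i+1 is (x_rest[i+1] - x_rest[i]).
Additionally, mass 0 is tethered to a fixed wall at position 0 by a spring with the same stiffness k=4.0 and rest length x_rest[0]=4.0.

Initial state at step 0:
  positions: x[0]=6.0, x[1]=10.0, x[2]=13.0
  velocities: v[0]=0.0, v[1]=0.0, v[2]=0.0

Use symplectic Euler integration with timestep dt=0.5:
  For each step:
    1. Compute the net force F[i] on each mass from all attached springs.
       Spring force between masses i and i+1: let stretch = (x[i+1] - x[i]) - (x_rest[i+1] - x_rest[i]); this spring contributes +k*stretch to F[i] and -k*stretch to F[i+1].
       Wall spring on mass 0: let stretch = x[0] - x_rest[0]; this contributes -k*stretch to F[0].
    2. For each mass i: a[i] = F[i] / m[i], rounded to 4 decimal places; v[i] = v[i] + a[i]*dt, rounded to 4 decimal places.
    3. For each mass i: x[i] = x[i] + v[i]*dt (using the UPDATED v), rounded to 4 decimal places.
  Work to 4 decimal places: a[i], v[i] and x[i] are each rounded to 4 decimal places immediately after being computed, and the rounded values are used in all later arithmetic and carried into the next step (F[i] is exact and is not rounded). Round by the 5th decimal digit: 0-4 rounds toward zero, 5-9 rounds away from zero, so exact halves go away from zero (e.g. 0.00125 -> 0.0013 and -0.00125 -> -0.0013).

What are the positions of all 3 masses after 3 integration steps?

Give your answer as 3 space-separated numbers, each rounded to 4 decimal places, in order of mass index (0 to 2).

Step 0: x=[6.0000 10.0000 13.0000] v=[0.0000 0.0000 0.0000]
Step 1: x=[5.0000 9.0000 14.0000] v=[-2.0000 -2.0000 2.0000]
Step 2: x=[3.5000 9.0000 14.0000] v=[-3.0000 0.0000 0.0000]
Step 3: x=[3.0000 8.5000 13.0000] v=[-1.0000 -1.0000 -2.0000]

Answer: 3.0000 8.5000 13.0000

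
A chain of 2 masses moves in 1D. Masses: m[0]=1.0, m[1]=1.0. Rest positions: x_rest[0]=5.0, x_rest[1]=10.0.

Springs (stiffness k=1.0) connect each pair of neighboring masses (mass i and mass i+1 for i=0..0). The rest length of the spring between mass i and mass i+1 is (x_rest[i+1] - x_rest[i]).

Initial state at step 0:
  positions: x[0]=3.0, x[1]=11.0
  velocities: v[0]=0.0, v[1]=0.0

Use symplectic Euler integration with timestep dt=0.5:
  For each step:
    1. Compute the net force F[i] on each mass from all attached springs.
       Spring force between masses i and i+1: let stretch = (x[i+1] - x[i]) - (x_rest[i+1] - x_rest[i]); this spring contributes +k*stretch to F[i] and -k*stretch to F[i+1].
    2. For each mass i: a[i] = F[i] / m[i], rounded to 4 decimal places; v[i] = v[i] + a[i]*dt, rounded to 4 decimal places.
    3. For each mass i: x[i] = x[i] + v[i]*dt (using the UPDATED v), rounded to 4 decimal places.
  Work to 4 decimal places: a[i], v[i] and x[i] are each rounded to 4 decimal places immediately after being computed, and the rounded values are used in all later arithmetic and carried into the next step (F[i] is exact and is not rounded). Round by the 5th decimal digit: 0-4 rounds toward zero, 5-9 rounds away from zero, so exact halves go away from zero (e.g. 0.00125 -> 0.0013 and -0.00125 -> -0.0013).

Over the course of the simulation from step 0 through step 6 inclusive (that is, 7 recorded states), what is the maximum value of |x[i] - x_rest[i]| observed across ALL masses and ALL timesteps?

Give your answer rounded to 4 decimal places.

Step 0: x=[3.0000 11.0000] v=[0.0000 0.0000]
Step 1: x=[3.7500 10.2500] v=[1.5000 -1.5000]
Step 2: x=[4.8750 9.1250] v=[2.2500 -2.2500]
Step 3: x=[5.8125 8.1875] v=[1.8750 -1.8750]
Step 4: x=[6.0938 7.9063] v=[0.5625 -0.5625]
Step 5: x=[5.5782 8.4220] v=[-1.0313 1.0313]
Step 6: x=[4.5235 9.4767] v=[-2.1094 2.1094]
Max displacement = 2.0937

Answer: 2.0937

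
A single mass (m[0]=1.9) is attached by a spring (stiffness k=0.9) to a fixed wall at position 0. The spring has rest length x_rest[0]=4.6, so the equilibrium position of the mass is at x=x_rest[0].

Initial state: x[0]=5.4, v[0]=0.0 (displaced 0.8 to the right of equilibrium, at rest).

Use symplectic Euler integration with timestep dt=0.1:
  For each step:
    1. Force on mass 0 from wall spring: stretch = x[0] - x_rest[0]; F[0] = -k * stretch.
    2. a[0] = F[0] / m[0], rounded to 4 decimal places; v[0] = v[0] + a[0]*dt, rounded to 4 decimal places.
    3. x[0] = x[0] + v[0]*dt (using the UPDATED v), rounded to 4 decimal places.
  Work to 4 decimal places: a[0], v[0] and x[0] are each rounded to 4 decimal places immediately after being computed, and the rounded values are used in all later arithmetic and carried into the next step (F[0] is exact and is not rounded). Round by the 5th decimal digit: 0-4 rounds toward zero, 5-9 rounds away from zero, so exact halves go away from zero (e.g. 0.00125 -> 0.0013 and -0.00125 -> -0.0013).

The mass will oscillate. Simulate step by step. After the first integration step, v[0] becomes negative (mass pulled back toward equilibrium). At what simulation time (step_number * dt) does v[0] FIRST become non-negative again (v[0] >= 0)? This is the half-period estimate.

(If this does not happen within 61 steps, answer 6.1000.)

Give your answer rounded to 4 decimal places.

Step 0: x=[5.4000] v=[0.0000]
Step 1: x=[5.3962] v=[-0.0379]
Step 2: x=[5.3886] v=[-0.0756]
Step 3: x=[5.3773] v=[-0.1130]
Step 4: x=[5.3623] v=[-0.1498]
Step 5: x=[5.3437] v=[-0.1859]
Step 6: x=[5.3216] v=[-0.2211]
Step 7: x=[5.2961] v=[-0.2553]
Step 8: x=[5.2673] v=[-0.2883]
Step 9: x=[5.2353] v=[-0.3199]
Step 10: x=[5.2003] v=[-0.3500]
Step 11: x=[5.1625] v=[-0.3784]
Step 12: x=[5.1220] v=[-0.4050]
Step 13: x=[5.0790] v=[-0.4297]
Step 14: x=[5.0338] v=[-0.4524]
Step 15: x=[4.9865] v=[-0.4730]
Step 16: x=[4.9374] v=[-0.4913]
Step 17: x=[4.8867] v=[-0.5073]
Step 18: x=[4.8346] v=[-0.5209]
Step 19: x=[4.7814] v=[-0.5320]
Step 20: x=[4.7273] v=[-0.5406]
Step 21: x=[4.6726] v=[-0.5466]
Step 22: x=[4.6176] v=[-0.5500]
Step 23: x=[4.5625] v=[-0.5508]
Step 24: x=[4.5076] v=[-0.5490]
Step 25: x=[4.4531] v=[-0.5446]
Step 26: x=[4.3993] v=[-0.5376]
Step 27: x=[4.3465] v=[-0.5281]
Step 28: x=[4.2949] v=[-0.5161]
Step 29: x=[4.2447] v=[-0.5017]
Step 30: x=[4.1962] v=[-0.4849]
Step 31: x=[4.1496] v=[-0.4658]
Step 32: x=[4.1052] v=[-0.4445]
Step 33: x=[4.0631] v=[-0.4211]
Step 34: x=[4.0235] v=[-0.3957]
Step 35: x=[3.9867] v=[-0.3684]
Step 36: x=[3.9528] v=[-0.3394]
Step 37: x=[3.9219] v=[-0.3087]
Step 38: x=[3.8942] v=[-0.2766]
Step 39: x=[3.8699] v=[-0.2432]
Step 40: x=[3.8490] v=[-0.2086]
Step 41: x=[3.8317] v=[-0.1730]
Step 42: x=[3.8180] v=[-0.1366]
Step 43: x=[3.8080] v=[-0.0996]
Step 44: x=[3.8018] v=[-0.0621]
Step 45: x=[3.7994] v=[-0.0243]
Step 46: x=[3.8008] v=[0.0136]
First v>=0 after going negative at step 46, time=4.6000

Answer: 4.6000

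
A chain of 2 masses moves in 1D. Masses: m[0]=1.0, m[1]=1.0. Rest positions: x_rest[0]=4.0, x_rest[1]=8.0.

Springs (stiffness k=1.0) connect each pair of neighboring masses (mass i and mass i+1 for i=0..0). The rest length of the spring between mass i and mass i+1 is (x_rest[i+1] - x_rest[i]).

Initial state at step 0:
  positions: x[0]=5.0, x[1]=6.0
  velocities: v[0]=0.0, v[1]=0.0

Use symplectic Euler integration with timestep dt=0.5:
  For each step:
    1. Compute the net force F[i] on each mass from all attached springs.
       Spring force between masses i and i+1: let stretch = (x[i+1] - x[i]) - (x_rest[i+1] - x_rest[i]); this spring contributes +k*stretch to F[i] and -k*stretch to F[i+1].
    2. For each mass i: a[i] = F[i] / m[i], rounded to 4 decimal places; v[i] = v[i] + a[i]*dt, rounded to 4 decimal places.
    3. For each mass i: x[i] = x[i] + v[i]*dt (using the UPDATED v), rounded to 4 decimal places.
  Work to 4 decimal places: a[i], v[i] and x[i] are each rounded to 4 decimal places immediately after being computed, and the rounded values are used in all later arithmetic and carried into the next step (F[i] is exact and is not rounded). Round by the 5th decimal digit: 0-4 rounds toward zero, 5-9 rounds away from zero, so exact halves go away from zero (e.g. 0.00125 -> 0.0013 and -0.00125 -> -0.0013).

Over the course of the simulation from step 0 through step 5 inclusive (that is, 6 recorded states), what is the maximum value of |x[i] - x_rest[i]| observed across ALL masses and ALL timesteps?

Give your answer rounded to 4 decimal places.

Answer: 2.0937

Derivation:
Step 0: x=[5.0000 6.0000] v=[0.0000 0.0000]
Step 1: x=[4.2500 6.7500] v=[-1.5000 1.5000]
Step 2: x=[3.1250 7.8750] v=[-2.2500 2.2500]
Step 3: x=[2.1875 8.8125] v=[-1.8750 1.8750]
Step 4: x=[1.9063 9.0938] v=[-0.5625 0.5625]
Step 5: x=[2.4220 8.5782] v=[1.0313 -1.0313]
Max displacement = 2.0937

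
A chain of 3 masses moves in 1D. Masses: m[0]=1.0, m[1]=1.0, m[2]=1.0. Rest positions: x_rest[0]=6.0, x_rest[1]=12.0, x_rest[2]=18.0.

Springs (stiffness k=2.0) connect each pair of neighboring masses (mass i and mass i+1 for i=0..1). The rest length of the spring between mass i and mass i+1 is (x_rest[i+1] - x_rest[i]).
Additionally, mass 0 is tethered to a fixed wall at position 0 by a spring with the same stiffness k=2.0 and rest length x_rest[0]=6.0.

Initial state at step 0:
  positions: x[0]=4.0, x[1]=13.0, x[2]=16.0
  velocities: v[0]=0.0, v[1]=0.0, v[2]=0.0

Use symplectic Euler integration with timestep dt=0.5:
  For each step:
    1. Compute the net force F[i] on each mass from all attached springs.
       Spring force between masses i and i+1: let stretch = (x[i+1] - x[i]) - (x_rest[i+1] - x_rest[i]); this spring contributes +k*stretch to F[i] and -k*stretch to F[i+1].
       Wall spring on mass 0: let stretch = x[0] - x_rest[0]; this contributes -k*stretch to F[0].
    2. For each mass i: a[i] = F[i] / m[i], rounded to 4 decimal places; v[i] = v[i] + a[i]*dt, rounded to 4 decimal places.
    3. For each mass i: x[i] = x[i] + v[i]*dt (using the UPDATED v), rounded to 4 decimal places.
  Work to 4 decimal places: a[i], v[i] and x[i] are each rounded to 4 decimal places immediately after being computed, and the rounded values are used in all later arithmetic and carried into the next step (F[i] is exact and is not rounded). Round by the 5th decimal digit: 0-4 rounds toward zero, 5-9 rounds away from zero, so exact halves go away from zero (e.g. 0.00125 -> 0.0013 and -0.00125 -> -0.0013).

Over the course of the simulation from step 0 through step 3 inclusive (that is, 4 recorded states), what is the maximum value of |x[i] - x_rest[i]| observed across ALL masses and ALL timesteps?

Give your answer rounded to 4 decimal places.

Answer: 3.0000

Derivation:
Step 0: x=[4.0000 13.0000 16.0000] v=[0.0000 0.0000 0.0000]
Step 1: x=[6.5000 10.0000 17.5000] v=[5.0000 -6.0000 3.0000]
Step 2: x=[7.5000 9.0000 18.2500] v=[2.0000 -2.0000 1.5000]
Step 3: x=[5.5000 11.8750 17.3750] v=[-4.0000 5.7500 -1.7500]
Max displacement = 3.0000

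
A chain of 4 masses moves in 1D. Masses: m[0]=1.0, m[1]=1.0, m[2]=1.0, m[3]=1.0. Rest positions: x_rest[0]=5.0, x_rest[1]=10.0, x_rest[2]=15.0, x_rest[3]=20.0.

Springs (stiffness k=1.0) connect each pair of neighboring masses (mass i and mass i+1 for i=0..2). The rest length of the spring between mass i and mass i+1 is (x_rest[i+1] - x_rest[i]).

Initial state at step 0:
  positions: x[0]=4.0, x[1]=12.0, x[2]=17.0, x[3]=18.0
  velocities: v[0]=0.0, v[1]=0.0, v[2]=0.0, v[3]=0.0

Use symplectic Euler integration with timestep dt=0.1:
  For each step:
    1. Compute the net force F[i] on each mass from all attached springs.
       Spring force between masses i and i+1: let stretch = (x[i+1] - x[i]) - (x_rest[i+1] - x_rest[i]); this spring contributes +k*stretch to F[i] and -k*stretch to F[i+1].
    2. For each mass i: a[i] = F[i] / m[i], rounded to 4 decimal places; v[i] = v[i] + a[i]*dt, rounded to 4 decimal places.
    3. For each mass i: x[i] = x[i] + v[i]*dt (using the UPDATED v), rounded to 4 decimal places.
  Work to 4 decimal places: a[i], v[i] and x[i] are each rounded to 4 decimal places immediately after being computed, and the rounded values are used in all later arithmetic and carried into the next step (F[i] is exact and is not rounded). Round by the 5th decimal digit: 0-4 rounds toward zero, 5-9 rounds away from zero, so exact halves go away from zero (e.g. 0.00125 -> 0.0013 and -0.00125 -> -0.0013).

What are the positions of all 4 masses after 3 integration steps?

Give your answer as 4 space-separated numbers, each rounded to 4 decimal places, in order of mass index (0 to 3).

Step 0: x=[4.0000 12.0000 17.0000 18.0000] v=[0.0000 0.0000 0.0000 0.0000]
Step 1: x=[4.0300 11.9700 16.9600 18.0400] v=[0.3000 -0.3000 -0.4000 0.4000]
Step 2: x=[4.0894 11.9105 16.8809 18.1192] v=[0.5940 -0.5950 -0.7910 0.7920]
Step 3: x=[4.1770 11.8225 16.7645 18.2360] v=[0.8761 -0.8801 -1.1642 1.1682]

Answer: 4.1770 11.8225 16.7645 18.2360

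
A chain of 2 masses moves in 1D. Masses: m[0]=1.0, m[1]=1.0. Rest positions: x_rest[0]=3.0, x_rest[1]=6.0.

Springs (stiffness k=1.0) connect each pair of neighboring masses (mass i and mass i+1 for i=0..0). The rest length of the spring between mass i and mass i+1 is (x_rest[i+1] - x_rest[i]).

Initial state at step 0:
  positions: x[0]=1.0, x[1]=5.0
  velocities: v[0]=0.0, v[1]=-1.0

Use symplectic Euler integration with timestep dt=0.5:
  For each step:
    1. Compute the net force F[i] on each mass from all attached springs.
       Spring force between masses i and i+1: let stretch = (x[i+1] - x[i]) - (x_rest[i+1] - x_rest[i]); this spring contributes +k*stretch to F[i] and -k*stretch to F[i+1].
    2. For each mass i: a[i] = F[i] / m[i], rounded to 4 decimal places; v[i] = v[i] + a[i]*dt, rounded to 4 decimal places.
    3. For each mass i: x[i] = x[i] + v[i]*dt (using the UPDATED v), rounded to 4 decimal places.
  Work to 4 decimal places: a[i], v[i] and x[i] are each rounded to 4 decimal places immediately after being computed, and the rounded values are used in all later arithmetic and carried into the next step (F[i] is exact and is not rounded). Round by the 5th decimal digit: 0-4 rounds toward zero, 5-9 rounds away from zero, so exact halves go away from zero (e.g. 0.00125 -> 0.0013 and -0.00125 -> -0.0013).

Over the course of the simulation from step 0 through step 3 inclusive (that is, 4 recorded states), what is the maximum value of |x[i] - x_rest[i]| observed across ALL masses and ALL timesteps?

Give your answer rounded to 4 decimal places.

Answer: 3.0000

Derivation:
Step 0: x=[1.0000 5.0000] v=[0.0000 -1.0000]
Step 1: x=[1.2500 4.2500] v=[0.5000 -1.5000]
Step 2: x=[1.5000 3.5000] v=[0.5000 -1.5000]
Step 3: x=[1.5000 3.0000] v=[0.0000 -1.0000]
Max displacement = 3.0000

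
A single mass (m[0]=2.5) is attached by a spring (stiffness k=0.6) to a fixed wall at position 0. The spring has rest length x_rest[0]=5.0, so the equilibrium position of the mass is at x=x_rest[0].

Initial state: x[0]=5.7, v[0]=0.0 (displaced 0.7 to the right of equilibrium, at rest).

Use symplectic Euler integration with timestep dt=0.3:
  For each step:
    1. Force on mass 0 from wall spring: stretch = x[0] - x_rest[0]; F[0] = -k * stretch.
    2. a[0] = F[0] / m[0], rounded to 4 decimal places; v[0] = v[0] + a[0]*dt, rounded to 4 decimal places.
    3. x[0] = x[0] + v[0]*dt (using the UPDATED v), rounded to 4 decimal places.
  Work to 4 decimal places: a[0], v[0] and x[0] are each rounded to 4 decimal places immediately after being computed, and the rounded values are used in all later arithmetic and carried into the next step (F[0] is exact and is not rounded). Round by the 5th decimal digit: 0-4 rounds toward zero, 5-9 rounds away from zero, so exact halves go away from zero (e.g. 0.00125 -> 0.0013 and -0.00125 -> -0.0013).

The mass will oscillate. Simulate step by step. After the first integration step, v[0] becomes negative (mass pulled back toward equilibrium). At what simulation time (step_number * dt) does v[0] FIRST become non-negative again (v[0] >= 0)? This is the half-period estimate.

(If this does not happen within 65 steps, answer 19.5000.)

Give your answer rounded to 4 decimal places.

Answer: 6.6000

Derivation:
Step 0: x=[5.7000] v=[0.0000]
Step 1: x=[5.6849] v=[-0.0504]
Step 2: x=[5.6550] v=[-0.0997]
Step 3: x=[5.6109] v=[-0.1469]
Step 4: x=[5.5536] v=[-0.1909]
Step 5: x=[5.4844] v=[-0.2308]
Step 6: x=[5.4047] v=[-0.2657]
Step 7: x=[5.3163] v=[-0.2948]
Step 8: x=[5.2210] v=[-0.3176]
Step 9: x=[5.1210] v=[-0.3335]
Step 10: x=[5.0183] v=[-0.3422]
Step 11: x=[4.9153] v=[-0.3435]
Step 12: x=[4.8141] v=[-0.3374]
Step 13: x=[4.7169] v=[-0.3240]
Step 14: x=[4.6258] v=[-0.3036]
Step 15: x=[4.5428] v=[-0.2767]
Step 16: x=[4.4697] v=[-0.2438]
Step 17: x=[4.4080] v=[-0.2056]
Step 18: x=[4.3591] v=[-0.1630]
Step 19: x=[4.3240] v=[-0.1169]
Step 20: x=[4.3035] v=[-0.0682]
Step 21: x=[4.2981] v=[-0.0180]
Step 22: x=[4.3079] v=[0.0326]
First v>=0 after going negative at step 22, time=6.6000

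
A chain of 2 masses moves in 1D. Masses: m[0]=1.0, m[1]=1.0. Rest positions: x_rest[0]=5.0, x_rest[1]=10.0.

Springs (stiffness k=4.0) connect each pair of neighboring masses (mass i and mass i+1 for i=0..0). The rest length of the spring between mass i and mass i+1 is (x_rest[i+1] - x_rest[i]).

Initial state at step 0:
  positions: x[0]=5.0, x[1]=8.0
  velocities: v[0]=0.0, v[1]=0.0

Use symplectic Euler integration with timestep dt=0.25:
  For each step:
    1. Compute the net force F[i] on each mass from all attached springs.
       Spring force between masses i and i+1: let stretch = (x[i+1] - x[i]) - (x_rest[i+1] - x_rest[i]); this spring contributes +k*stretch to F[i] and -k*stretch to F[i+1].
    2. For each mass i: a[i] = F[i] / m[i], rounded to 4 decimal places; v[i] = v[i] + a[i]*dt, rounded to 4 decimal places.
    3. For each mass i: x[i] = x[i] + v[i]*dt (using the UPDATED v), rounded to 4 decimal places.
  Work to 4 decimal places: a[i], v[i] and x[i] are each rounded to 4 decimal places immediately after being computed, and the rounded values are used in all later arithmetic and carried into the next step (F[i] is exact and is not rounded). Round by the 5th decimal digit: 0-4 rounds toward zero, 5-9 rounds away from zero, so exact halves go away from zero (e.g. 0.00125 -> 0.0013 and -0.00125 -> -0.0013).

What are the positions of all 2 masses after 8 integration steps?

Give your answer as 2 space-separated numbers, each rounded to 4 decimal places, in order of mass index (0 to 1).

Answer: 5.0587 7.9415

Derivation:
Step 0: x=[5.0000 8.0000] v=[0.0000 0.0000]
Step 1: x=[4.5000 8.5000] v=[-2.0000 2.0000]
Step 2: x=[3.7500 9.2500] v=[-3.0000 3.0000]
Step 3: x=[3.1250 9.8750] v=[-2.5000 2.5000]
Step 4: x=[2.9375 10.0625] v=[-0.7500 0.7500]
Step 5: x=[3.2813 9.7188] v=[1.3750 -1.3750]
Step 6: x=[3.9844 9.0157] v=[2.8125 -2.8125]
Step 7: x=[4.6954 8.3048] v=[2.8438 -2.8438]
Step 8: x=[5.0587 7.9415] v=[1.4532 -1.4532]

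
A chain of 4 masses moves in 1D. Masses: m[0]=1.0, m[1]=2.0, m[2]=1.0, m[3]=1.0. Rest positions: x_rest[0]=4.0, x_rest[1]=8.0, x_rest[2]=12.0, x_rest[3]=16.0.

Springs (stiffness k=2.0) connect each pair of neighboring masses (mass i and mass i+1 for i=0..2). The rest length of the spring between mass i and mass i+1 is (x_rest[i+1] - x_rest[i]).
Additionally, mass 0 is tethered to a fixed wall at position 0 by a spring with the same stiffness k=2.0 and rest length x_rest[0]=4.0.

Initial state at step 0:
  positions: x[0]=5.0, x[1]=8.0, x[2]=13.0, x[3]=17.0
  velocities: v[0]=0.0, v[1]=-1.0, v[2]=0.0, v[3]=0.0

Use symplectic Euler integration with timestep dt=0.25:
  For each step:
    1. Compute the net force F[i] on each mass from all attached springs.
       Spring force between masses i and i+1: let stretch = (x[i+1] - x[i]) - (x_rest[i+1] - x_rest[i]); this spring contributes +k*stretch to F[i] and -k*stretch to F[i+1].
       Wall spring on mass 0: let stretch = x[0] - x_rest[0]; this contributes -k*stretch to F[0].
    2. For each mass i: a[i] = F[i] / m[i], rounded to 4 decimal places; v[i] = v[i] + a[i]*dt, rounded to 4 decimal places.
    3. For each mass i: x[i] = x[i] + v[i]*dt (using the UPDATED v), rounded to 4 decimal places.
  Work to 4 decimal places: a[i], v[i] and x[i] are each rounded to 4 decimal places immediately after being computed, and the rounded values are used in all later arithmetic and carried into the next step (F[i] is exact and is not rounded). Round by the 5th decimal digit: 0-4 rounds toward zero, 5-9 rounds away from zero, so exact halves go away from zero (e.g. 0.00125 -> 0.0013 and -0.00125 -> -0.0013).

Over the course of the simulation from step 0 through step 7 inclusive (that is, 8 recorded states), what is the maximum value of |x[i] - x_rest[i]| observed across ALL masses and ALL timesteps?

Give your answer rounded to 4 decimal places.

Answer: 1.0779

Derivation:
Step 0: x=[5.0000 8.0000 13.0000 17.0000] v=[0.0000 -1.0000 0.0000 0.0000]
Step 1: x=[4.7500 7.8750 12.8750 17.0000] v=[-1.0000 -0.5000 -0.5000 0.0000]
Step 2: x=[4.2969 7.8672 12.6406 16.9844] v=[-1.8125 -0.0313 -0.9375 -0.0625]
Step 3: x=[3.7530 7.9346 12.3525 16.9258] v=[-2.1758 0.2695 -1.1523 -0.2344]
Step 4: x=[3.2626 8.0168 12.0839 16.7955] v=[-1.9615 0.3286 -1.0746 -0.5211]
Step 5: x=[2.9587 8.0560 11.8958 16.5763] v=[-1.2157 0.1568 -0.7524 -0.8769]
Step 6: x=[2.9221 8.0166 11.8128 16.2720] v=[-0.1464 -0.1576 -0.3321 -1.2172]
Step 7: x=[3.1571 7.8961 11.8127 15.9103] v=[0.9398 -0.4822 -0.0006 -1.4468]
Max displacement = 1.0779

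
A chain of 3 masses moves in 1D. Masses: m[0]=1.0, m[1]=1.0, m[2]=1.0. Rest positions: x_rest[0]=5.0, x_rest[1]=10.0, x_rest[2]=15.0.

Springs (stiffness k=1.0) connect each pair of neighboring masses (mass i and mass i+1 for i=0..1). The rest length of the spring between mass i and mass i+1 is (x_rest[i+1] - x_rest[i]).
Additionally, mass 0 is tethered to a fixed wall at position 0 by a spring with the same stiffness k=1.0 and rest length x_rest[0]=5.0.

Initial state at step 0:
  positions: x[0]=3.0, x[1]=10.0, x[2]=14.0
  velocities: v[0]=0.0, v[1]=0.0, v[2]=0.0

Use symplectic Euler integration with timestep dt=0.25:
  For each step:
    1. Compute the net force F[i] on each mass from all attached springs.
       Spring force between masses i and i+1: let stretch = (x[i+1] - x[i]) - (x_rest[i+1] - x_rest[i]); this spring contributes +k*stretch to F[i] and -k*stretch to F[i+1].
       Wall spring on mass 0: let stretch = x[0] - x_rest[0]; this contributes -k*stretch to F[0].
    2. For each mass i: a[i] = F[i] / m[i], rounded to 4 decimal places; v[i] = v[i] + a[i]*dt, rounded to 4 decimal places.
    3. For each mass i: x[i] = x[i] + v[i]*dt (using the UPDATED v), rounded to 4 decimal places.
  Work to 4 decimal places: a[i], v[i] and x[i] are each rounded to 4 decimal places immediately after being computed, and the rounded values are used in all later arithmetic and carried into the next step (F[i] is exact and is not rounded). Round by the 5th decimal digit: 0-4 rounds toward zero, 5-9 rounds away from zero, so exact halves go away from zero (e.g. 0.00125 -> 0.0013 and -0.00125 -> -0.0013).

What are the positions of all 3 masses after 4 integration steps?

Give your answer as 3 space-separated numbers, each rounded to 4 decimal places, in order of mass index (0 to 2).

Answer: 4.9103 8.7083 14.4156

Derivation:
Step 0: x=[3.0000 10.0000 14.0000] v=[0.0000 0.0000 0.0000]
Step 1: x=[3.2500 9.8125 14.0625] v=[1.0000 -0.7500 0.2500]
Step 2: x=[3.7070 9.4805 14.1719] v=[1.8281 -1.3281 0.4375]
Step 3: x=[4.2932 9.0809 14.3006] v=[2.3447 -1.5986 0.5147]
Step 4: x=[4.9103 8.7083 14.4156] v=[2.4683 -1.4906 0.4598]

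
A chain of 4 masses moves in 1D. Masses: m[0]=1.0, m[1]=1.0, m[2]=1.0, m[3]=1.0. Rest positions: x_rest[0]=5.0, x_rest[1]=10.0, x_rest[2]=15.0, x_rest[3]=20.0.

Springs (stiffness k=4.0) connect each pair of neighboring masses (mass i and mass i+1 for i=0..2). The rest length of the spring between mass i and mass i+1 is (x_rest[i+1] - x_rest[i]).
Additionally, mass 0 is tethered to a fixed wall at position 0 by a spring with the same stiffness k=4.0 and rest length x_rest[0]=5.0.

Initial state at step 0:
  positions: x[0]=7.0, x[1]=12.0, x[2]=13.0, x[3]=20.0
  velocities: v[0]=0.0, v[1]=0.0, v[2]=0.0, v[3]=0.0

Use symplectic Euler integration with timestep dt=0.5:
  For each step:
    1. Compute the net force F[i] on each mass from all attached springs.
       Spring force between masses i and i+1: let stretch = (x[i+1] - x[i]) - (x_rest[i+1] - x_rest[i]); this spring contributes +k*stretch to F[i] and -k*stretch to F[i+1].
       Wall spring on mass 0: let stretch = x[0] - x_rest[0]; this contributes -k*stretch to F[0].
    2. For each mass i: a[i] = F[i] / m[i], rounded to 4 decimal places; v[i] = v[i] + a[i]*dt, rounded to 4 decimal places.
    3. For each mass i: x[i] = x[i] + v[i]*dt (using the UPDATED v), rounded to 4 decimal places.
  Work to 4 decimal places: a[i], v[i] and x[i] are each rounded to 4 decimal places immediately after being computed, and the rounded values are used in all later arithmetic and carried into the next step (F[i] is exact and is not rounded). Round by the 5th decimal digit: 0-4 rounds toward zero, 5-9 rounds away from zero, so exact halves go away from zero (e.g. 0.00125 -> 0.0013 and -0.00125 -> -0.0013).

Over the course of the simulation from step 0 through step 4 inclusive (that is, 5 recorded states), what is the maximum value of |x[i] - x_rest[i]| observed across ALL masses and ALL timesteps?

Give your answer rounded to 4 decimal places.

Step 0: x=[7.0000 12.0000 13.0000 20.0000] v=[0.0000 0.0000 0.0000 0.0000]
Step 1: x=[5.0000 8.0000 19.0000 18.0000] v=[-4.0000 -8.0000 12.0000 -4.0000]
Step 2: x=[1.0000 12.0000 13.0000 22.0000] v=[-8.0000 8.0000 -12.0000 8.0000]
Step 3: x=[7.0000 6.0000 15.0000 22.0000] v=[12.0000 -12.0000 4.0000 0.0000]
Step 4: x=[5.0000 10.0000 15.0000 20.0000] v=[-4.0000 8.0000 0.0000 -4.0000]
Max displacement = 4.0000

Answer: 4.0000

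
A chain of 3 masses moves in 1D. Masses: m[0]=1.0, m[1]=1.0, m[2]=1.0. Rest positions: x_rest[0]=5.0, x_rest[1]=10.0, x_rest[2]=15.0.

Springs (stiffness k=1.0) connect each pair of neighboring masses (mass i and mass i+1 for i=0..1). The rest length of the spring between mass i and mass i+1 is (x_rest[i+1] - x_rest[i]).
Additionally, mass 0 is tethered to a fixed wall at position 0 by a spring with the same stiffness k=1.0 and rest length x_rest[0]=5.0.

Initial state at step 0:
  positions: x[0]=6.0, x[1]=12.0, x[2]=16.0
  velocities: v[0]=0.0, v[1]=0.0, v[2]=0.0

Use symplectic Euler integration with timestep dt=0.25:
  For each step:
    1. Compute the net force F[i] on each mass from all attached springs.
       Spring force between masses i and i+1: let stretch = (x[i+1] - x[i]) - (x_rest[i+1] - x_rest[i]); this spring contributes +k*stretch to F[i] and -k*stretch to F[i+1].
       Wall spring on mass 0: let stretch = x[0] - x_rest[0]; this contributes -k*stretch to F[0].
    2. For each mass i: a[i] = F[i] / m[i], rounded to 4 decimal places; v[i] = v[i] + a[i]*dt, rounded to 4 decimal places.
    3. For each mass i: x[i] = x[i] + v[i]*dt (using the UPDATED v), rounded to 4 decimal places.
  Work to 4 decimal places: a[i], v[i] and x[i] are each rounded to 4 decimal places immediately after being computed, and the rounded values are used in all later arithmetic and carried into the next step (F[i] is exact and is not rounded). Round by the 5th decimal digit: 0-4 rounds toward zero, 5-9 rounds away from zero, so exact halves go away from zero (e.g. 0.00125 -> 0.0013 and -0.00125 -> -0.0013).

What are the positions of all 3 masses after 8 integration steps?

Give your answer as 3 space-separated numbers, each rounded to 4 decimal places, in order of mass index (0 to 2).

Answer: 5.1540 10.2262 16.5358

Derivation:
Step 0: x=[6.0000 12.0000 16.0000] v=[0.0000 0.0000 0.0000]
Step 1: x=[6.0000 11.8750 16.0625] v=[0.0000 -0.5000 0.2500]
Step 2: x=[5.9922 11.6445 16.1758] v=[-0.0313 -0.9219 0.4531]
Step 3: x=[5.9631 11.3440 16.3184] v=[-0.1163 -1.2022 0.5703]
Step 4: x=[5.8976 11.0181 16.4626] v=[-0.2619 -1.3038 0.5767]
Step 5: x=[5.7836 10.7124 16.5790] v=[-0.4562 -1.2228 0.4656]
Step 6: x=[5.6161 10.4653 16.6413] v=[-0.6699 -0.9884 0.2490]
Step 7: x=[5.4007 10.3011 16.6301] v=[-0.8616 -0.6567 -0.0450]
Step 8: x=[5.1540 10.2262 16.5358] v=[-0.9867 -0.2996 -0.3773]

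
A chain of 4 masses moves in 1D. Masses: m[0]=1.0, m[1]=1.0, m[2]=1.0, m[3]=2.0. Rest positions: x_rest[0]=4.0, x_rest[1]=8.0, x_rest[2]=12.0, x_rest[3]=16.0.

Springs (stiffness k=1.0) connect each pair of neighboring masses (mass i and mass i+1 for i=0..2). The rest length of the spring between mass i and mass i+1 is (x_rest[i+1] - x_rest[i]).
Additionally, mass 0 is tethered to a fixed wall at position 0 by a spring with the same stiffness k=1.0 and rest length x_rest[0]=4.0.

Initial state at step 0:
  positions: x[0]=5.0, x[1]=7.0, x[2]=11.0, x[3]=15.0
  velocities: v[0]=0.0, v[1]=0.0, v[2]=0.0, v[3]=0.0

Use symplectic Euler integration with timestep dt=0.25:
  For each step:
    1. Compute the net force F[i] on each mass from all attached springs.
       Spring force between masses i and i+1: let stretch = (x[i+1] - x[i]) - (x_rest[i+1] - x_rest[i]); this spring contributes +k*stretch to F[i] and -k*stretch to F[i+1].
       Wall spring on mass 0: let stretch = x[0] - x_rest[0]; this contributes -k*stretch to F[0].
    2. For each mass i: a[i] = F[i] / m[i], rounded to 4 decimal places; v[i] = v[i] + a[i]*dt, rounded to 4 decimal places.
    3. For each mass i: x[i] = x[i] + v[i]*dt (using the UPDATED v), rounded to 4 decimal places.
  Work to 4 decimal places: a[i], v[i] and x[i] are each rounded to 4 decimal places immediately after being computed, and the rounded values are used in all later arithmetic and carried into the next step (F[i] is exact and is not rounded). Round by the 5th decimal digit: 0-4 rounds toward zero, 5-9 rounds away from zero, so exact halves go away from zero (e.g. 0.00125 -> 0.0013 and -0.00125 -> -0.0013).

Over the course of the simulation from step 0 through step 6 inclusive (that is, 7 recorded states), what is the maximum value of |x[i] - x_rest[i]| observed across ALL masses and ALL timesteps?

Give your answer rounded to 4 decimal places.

Step 0: x=[5.0000 7.0000 11.0000 15.0000] v=[0.0000 0.0000 0.0000 0.0000]
Step 1: x=[4.8125 7.1250 11.0000 15.0000] v=[-0.7500 0.5000 0.0000 0.0000]
Step 2: x=[4.4688 7.3477 11.0078 15.0000] v=[-1.3750 0.8906 0.0313 0.0000]
Step 3: x=[4.0257 7.6192 11.0364 15.0003] v=[-1.7725 1.0859 0.1143 0.0010]
Step 4: x=[3.5556 7.8797 11.0992 15.0017] v=[-1.8806 1.0418 0.2510 0.0055]
Step 5: x=[3.1335 8.0711 11.2047 15.0061] v=[-1.6885 0.7657 0.4218 0.0177]
Step 6: x=[2.8241 8.1498 11.3519 15.0167] v=[-1.2375 0.3147 0.5888 0.0425]
Max displacement = 1.1759

Answer: 1.1759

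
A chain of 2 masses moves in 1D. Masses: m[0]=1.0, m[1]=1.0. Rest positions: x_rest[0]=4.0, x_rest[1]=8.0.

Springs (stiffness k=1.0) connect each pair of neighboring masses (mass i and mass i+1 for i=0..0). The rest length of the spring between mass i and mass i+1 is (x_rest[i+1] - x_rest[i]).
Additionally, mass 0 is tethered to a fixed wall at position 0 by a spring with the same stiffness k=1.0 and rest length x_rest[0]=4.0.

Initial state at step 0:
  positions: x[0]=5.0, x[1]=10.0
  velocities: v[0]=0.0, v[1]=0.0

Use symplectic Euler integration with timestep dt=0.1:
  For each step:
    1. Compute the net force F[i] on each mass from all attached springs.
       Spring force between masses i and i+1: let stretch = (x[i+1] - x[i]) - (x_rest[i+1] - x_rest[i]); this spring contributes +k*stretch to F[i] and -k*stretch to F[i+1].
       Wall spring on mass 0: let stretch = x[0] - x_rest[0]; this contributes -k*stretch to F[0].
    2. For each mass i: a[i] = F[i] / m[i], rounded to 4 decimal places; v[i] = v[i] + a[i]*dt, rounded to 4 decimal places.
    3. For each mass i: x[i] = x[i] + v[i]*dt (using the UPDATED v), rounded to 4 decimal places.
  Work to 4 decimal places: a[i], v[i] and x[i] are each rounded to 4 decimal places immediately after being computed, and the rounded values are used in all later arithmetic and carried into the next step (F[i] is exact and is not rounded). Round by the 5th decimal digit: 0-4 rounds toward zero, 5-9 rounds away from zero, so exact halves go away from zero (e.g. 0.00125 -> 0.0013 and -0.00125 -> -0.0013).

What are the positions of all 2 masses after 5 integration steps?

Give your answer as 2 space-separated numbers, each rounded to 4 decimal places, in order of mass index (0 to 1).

Step 0: x=[5.0000 10.0000] v=[0.0000 0.0000]
Step 1: x=[5.0000 9.9900] v=[0.0000 -0.1000]
Step 2: x=[4.9999 9.9701] v=[-0.0010 -0.1990]
Step 3: x=[4.9995 9.9405] v=[-0.0040 -0.2960]
Step 4: x=[4.9985 9.9015] v=[-0.0099 -0.3901]
Step 5: x=[4.9966 9.8535] v=[-0.0195 -0.4804]

Answer: 4.9966 9.8535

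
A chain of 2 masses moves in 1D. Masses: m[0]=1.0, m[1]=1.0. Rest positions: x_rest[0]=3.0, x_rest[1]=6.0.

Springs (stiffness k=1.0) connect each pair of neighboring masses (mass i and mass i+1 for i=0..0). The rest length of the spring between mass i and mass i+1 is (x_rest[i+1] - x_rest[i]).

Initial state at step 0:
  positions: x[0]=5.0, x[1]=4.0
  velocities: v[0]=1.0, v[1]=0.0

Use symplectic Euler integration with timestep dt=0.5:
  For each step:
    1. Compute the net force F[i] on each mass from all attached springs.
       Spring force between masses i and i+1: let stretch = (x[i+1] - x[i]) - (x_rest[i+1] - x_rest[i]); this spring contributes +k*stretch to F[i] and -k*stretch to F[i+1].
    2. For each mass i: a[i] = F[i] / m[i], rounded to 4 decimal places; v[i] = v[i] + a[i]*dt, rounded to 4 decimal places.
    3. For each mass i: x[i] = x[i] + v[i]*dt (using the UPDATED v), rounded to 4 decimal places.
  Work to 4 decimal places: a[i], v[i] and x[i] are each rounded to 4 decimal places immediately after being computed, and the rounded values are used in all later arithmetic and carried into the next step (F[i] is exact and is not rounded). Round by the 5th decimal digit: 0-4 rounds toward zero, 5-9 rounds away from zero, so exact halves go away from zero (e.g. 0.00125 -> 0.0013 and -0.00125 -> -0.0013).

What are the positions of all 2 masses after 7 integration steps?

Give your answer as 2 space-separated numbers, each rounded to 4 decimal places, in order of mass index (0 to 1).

Answer: 5.7853 6.7148

Derivation:
Step 0: x=[5.0000 4.0000] v=[1.0000 0.0000]
Step 1: x=[4.5000 5.0000] v=[-1.0000 2.0000]
Step 2: x=[3.3750 6.6250] v=[-2.2500 3.2500]
Step 3: x=[2.3125 8.1875] v=[-2.1250 3.1250]
Step 4: x=[1.9688 9.0313] v=[-0.6875 1.6875]
Step 5: x=[2.6407 8.8594] v=[1.3438 -0.3438]
Step 6: x=[4.1173 7.8828] v=[2.9532 -1.9532]
Step 7: x=[5.7853 6.7148] v=[3.3360 -2.3360]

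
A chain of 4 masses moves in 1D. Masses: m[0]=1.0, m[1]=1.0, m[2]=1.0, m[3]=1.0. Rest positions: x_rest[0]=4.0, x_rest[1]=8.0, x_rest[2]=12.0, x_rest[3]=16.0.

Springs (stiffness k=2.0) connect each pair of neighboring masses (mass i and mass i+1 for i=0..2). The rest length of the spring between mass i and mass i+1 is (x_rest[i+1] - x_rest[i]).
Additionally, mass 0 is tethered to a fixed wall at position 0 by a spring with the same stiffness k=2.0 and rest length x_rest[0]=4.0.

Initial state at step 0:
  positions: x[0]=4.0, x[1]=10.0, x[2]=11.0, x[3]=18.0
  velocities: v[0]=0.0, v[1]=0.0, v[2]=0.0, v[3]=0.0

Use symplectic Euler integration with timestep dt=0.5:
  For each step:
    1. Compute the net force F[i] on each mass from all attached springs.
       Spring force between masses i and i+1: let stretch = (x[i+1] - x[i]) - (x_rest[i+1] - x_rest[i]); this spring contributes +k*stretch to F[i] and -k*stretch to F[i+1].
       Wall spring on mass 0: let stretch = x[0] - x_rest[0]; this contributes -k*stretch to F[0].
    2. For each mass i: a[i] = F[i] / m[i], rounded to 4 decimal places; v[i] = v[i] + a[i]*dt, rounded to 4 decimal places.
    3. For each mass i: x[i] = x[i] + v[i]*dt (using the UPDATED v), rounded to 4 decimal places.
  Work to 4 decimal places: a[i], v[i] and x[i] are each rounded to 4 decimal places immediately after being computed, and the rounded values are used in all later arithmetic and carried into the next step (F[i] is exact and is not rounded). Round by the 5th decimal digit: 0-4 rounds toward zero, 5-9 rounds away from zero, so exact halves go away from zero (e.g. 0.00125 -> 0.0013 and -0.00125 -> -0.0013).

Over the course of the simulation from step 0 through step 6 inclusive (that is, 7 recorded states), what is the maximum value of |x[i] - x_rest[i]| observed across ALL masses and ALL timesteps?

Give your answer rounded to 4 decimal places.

Step 0: x=[4.0000 10.0000 11.0000 18.0000] v=[0.0000 0.0000 0.0000 0.0000]
Step 1: x=[5.0000 7.5000 14.0000 16.5000] v=[2.0000 -5.0000 6.0000 -3.0000]
Step 2: x=[4.7500 7.0000 15.0000 15.7500] v=[-0.5000 -1.0000 2.0000 -1.5000]
Step 3: x=[3.2500 9.3750 12.3750 16.6250] v=[-3.0000 4.7500 -5.2500 1.7500]
Step 4: x=[3.1875 10.1875 10.3750 17.3750] v=[-0.1250 1.6250 -4.0000 1.5000]
Step 5: x=[5.0313 7.5938 11.7813 16.6250] v=[3.6875 -5.1875 2.8125 -1.5000]
Step 6: x=[5.6407 5.8126 13.5157 15.4532] v=[1.2187 -3.5625 3.4687 -2.3437]
Max displacement = 3.0000

Answer: 3.0000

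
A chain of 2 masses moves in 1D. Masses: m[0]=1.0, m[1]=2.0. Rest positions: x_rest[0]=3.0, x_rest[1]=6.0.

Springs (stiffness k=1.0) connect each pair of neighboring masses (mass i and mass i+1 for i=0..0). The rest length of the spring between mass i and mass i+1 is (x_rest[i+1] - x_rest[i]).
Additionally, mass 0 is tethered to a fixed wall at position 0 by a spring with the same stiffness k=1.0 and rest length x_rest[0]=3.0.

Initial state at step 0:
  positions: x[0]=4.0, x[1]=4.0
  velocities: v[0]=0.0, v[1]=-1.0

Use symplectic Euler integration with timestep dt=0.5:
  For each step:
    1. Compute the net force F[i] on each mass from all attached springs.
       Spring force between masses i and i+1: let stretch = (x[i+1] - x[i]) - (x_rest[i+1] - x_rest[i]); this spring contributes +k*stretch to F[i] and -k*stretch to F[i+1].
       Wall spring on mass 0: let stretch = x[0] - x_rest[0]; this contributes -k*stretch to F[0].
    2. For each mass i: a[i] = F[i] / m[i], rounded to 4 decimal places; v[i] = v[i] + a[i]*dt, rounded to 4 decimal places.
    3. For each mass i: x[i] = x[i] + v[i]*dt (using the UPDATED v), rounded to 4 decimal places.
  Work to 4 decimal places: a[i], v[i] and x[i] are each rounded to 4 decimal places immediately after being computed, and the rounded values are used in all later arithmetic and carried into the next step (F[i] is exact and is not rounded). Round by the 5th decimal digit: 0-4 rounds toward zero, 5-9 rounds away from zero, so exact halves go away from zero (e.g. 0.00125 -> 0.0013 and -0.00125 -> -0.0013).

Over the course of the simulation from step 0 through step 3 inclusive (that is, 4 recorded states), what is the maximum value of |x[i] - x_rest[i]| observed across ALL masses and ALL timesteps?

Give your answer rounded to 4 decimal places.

Answer: 2.7929

Derivation:
Step 0: x=[4.0000 4.0000] v=[0.0000 -1.0000]
Step 1: x=[3.0000 3.8750] v=[-2.0000 -0.2500]
Step 2: x=[1.4688 4.0157] v=[-3.0625 0.2813]
Step 3: x=[0.2071 4.2130] v=[-2.5235 0.3946]
Max displacement = 2.7929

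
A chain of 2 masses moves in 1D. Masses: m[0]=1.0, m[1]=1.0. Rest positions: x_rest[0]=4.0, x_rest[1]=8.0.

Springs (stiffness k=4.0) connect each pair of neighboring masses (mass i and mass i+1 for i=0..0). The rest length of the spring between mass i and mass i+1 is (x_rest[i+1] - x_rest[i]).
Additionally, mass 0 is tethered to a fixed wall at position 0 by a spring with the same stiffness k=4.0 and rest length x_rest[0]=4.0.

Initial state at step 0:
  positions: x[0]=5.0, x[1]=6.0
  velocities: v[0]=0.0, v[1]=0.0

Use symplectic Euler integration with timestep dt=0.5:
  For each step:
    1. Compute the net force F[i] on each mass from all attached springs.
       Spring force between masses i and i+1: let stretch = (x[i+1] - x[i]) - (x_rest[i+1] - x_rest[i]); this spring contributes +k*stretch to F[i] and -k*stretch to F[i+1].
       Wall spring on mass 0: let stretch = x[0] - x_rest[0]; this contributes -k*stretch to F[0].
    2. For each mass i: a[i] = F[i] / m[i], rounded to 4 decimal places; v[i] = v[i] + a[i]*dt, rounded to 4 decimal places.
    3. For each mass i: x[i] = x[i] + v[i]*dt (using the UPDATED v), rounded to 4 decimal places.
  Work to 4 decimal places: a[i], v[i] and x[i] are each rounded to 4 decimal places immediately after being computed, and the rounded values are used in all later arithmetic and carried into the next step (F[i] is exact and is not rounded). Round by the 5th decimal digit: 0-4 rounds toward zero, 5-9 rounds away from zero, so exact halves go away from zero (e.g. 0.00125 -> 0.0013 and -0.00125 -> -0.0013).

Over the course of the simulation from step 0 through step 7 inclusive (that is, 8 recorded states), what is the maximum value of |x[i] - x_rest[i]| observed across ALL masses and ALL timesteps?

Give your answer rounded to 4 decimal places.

Answer: 3.0000

Derivation:
Step 0: x=[5.0000 6.0000] v=[0.0000 0.0000]
Step 1: x=[1.0000 9.0000] v=[-8.0000 6.0000]
Step 2: x=[4.0000 8.0000] v=[6.0000 -2.0000]
Step 3: x=[7.0000 7.0000] v=[6.0000 -2.0000]
Step 4: x=[3.0000 10.0000] v=[-8.0000 6.0000]
Step 5: x=[3.0000 10.0000] v=[0.0000 0.0000]
Step 6: x=[7.0000 7.0000] v=[8.0000 -6.0000]
Step 7: x=[4.0000 8.0000] v=[-6.0000 2.0000]
Max displacement = 3.0000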